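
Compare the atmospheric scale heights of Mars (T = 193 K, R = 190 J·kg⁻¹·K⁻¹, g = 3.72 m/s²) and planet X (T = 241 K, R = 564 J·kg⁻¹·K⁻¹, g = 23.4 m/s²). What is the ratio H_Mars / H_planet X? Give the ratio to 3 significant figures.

H = RT/g for each body.
H_Mars = 190 × 193 / 3.72 = 9857.5 m.
H_planet X = 564 × 241 / 23.4 = 5808.7 m.
H_Mars/H_planet X = 9857.5/5808.7 = 1.6970.

H_Mars/H_planet X ≈ 1.70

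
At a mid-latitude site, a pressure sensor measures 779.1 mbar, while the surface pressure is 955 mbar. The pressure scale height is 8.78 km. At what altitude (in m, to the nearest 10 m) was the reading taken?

Invert the barometric formula: z = H ln(P₀/P).
P₀/P = 955/779.1 = 1.2258; ln(1.2258) = 0.20359.
z = 8780.0 × 0.20359 = 1787.5 m.

z ≈ 1790 m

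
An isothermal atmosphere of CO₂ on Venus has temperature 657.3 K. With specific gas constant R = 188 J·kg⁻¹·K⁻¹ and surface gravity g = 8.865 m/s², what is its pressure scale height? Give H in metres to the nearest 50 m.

The scale height of an isothermal atmosphere is H = RT/g.
H = 188 × 657.3 / 8.865 = 123570/8.865 = 13939 m.

H ≈ 13950 m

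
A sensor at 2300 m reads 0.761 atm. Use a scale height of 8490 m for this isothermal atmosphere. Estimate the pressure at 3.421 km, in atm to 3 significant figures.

P ≈ 0.667 atm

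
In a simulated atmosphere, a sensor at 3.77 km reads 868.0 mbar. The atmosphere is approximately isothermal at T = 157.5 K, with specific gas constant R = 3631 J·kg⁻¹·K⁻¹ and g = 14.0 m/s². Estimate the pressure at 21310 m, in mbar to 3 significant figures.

Scale height: H = RT/g = 3631 × 157.5 / 14.0 = 40849 m.
Between two levels, P₂ = P₁ exp(−Δz/H) with Δz = z₂ − z₁.
Δz = 21310 − 3770.0 = 17540 m; Δz/H = 17540/40849 = 0.42939.
P₂ = 868.0 × exp(−0.42939) = 868.0 × 0.65091 = 564.99 mbar.

P ≈ 565 mbar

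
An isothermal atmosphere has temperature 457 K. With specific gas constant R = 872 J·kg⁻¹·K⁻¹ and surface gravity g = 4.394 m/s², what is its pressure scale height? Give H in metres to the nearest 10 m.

H ≈ 90690 m

The scale height of an isothermal atmosphere is H = RT/g.
H = 872 × 457 / 4.394 = 398500/4.394 = 90692 m.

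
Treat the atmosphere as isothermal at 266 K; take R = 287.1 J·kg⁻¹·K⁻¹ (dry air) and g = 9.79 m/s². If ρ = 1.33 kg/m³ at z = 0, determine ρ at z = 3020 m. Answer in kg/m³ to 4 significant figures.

Scale height: H = RT/g = 287.1 × 266 / 9.79 = 7800.7 m.
In an isothermal atmosphere, density decays like pressure: ρ = ρ₀ exp(−z/H).
z/H = 3020.0/7800.7 = 0.38714; exp(−0.38714) = 0.67900.
ρ = 1.33 × 0.67900 = 0.90307 kg/m³.

ρ ≈ 0.9031 kg/m³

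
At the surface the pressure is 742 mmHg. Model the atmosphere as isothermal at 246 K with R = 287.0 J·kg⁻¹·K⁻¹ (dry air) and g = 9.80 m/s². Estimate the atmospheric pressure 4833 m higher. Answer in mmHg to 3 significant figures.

Scale height: H = RT/g = 287.0 × 246 / 9.80 = 7204.3 m.
Barometric formula: P = P₀ exp(−z/H).
z/H = 4833.0/7204.3 = 0.67085; exp(−0.67085) = 0.51127.
P = 742 × 0.51127 = 379.36 mmHg.

P ≈ 379 mmHg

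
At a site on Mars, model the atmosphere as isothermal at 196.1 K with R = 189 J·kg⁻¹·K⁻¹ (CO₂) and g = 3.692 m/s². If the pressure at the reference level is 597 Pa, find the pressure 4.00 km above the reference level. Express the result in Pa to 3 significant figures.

P ≈ 401 Pa

Scale height: H = RT/g = 189 × 196.1 / 3.692 = 10039 m.
Barometric formula: P = P₀ exp(−z/H).
z/H = 4000.0/10039 = 0.39845; exp(−0.39845) = 0.67136.
P = 597 × 0.67136 = 400.80 Pa.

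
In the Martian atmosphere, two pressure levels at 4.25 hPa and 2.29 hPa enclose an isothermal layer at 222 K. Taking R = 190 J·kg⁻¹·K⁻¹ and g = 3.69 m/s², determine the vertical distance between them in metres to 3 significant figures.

Hypsometric equation: Δz = (R T̄/g) ln(P₁/P₂).
R T̄/g = 190 × 222 / 3.69 = 11431 m.
ln(4.25/2.29) = ln(1.8559) = 0.61837.
Δz = 11431 × 0.61837 = 7068.6 m.

Δz ≈ 7070 m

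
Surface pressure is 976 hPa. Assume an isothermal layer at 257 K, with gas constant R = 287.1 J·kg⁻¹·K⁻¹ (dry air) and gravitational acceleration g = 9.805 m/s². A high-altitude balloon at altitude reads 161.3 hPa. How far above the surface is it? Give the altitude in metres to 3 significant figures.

z ≈ 13500 m

Scale height: H = RT/g = 287.1 × 257 / 9.805 = 7525.2 m.
Invert the barometric formula: z = H ln(P₀/P).
P₀/P = 976/161.3 = 6.0508; ln(6.0508) = 1.8002.
z = 7525.2 × 1.8002 = 13547 m.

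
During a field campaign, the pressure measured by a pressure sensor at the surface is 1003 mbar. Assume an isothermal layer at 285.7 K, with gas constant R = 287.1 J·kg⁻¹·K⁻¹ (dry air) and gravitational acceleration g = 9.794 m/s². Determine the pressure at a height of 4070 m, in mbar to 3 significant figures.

P ≈ 617 mbar

Scale height: H = RT/g = 287.1 × 285.7 / 9.794 = 8375.0 m.
Barometric formula: P = P₀ exp(−z/H).
z/H = 4070.0/8375.0 = 0.48597; exp(−0.48597) = 0.61510.
P = 1003 × 0.61510 = 616.95 mbar.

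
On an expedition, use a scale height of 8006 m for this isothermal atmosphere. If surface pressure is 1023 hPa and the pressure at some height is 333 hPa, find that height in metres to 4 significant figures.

Invert the barometric formula: z = H ln(P₀/P).
P₀/P = 1023/333 = 3.0721; ln(3.0721) = 1.1224.
z = 8006.0 × 1.1224 = 8985.9 m.

z ≈ 8986 m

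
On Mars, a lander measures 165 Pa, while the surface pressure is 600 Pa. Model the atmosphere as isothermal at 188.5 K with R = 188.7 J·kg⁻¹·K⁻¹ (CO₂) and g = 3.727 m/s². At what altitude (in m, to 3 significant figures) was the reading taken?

z ≈ 12300 m

Scale height: H = RT/g = 188.7 × 188.5 / 3.727 = 9543.9 m.
Invert the barometric formula: z = H ln(P₀/P).
P₀/P = 600/165 = 3.6364; ln(3.6364) = 1.2910.
z = 9543.9 × 1.2910 = 12321 m.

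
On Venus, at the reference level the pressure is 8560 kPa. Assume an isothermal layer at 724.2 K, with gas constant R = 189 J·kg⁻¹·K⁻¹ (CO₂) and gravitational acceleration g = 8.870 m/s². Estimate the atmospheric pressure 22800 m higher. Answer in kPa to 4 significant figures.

Scale height: H = RT/g = 189 × 724.2 / 8.870 = 15431 m.
Barometric formula: P = P₀ exp(−z/H).
z/H = 22800/15431 = 1.4775; exp(−1.4775) = 0.22821.
P = 8560 × 0.22821 = 1953.5 kPa.

P ≈ 1953 kPa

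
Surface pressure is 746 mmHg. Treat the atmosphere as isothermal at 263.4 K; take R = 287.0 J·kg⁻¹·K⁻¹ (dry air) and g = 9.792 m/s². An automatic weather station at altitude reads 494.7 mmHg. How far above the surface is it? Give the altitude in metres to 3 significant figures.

Scale height: H = RT/g = 287.0 × 263.4 / 9.792 = 7720.2 m.
Invert the barometric formula: z = H ln(P₀/P).
P₀/P = 746/494.7 = 1.5080; ln(1.5080) = 0.41078.
z = 7720.2 × 0.41078 = 3171.3 m.

z ≈ 3170 m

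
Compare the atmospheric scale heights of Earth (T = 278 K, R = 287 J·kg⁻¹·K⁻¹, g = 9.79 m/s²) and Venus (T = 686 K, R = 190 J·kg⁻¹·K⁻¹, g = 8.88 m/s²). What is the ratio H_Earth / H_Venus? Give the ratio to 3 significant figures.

H = RT/g for each body.
H_Earth = 287 × 278 / 9.79 = 8149.7 m.
H_Venus = 190 × 686 / 8.88 = 14678 m.
H_Earth/H_Venus = 8149.7/14678 = 0.55523.

H_Earth/H_Venus ≈ 0.555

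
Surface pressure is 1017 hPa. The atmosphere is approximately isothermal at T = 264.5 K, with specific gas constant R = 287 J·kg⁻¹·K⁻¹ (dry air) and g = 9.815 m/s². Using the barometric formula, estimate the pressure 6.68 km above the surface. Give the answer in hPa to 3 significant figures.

Scale height: H = RT/g = 287 × 264.5 / 9.815 = 7734.2 m.
Barometric formula: P = P₀ exp(−z/H).
z/H = 6680.0/7734.2 = 0.86370; exp(−0.86370) = 0.42160.
P = 1017 × 0.42160 = 428.77 hPa.

P ≈ 429 hPa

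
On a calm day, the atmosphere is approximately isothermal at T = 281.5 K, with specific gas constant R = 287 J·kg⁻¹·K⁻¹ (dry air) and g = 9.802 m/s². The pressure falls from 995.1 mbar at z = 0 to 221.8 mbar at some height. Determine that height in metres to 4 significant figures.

Scale height: H = RT/g = 287 × 281.5 / 9.802 = 8242.2 m.
Invert the barometric formula: z = H ln(P₀/P).
P₀/P = 995.1/221.8 = 4.4865; ln(4.4865) = 1.5011.
z = 8242.2 × 1.5011 = 12372 m.

z ≈ 12370 m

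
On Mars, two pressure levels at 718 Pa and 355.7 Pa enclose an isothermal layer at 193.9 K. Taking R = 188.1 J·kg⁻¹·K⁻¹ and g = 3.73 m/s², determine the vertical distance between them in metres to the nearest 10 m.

Δz ≈ 6870 m

Hypsometric equation: Δz = (R T̄/g) ln(P₁/P₂).
R T̄/g = 188.1 × 193.9 / 3.73 = 9778.2 m.
ln(718/355.7) = ln(2.0186) = 0.70240.
Δz = 9778.2 × 0.70240 = 6868.2 m.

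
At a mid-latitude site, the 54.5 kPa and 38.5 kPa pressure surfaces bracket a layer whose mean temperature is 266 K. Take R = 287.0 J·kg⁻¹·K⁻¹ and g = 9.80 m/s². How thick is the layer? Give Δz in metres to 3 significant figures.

Δz ≈ 2710 m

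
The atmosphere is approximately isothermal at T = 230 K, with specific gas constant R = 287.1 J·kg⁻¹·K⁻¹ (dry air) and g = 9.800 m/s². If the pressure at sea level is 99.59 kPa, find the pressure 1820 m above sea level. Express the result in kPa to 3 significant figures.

P ≈ 76.0 kPa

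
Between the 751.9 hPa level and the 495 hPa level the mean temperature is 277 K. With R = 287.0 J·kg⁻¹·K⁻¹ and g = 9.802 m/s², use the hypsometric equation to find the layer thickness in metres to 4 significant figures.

Δz ≈ 3391 m

Hypsometric equation: Δz = (R T̄/g) ln(P₁/P₂).
R T̄/g = 287.0 × 277 / 9.802 = 8110.5 m.
ln(751.9/495) = ln(1.5190) = 0.41805.
Δz = 8110.5 × 0.41805 = 3390.6 m.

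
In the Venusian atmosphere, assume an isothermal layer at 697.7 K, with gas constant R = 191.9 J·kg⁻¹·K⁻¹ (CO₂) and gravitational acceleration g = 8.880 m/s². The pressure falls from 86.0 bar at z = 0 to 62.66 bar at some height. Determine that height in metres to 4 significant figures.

z ≈ 4774 m

Scale height: H = RT/g = 191.9 × 697.7 / 8.880 = 15078 m.
Invert the barometric formula: z = H ln(P₀/P).
P₀/P = 86.0/62.66 = 1.3725; ln(1.3725) = 0.31663.
z = 15078 × 0.31663 = 4774.1 m.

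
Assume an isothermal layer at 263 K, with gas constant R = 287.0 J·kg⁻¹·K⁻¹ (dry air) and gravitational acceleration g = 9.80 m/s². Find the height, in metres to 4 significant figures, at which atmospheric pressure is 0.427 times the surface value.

z ≈ 6554 m

Scale height: H = RT/g = 287.0 × 263 / 9.80 = 7702.1 m.
Set P/P₀ = exp(−z/H) = 0.427, so z = −H ln(0.427).
−ln(0.427) = 0.85097; z = 7702.1 × 0.85097 = 6554.3 m.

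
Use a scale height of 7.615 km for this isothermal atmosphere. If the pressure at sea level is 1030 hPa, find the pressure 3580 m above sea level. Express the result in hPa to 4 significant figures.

Barometric formula: P = P₀ exp(−z/H).
z/H = 3580.0/7615.0 = 0.47012; exp(−0.47012) = 0.62493.
P = 1030 × 0.62493 = 643.68 hPa.

P ≈ 643.7 hPa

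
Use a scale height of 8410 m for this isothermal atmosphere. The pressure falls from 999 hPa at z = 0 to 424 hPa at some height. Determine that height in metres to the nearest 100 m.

Invert the barometric formula: z = H ln(P₀/P).
P₀/P = 999/424 = 2.3561; ln(2.3561) = 0.85701.
z = 8410.0 × 0.85701 = 7207.5 m.

z ≈ 7200 m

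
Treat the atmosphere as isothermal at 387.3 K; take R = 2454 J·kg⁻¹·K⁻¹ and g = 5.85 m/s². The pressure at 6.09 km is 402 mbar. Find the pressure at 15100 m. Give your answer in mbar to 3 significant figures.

P ≈ 380 mbar

Scale height: H = RT/g = 2454 × 387.3 / 5.85 = 162470 m.
Between two levels, P₂ = P₁ exp(−Δz/H) with Δz = z₂ − z₁.
Δz = 15100 − 6090.0 = 9010.0 m; Δz/H = 9010.0/162470 = 0.055456.
P₂ = 402 × exp(−0.055456) = 402 × 0.94605 = 380.31 mbar.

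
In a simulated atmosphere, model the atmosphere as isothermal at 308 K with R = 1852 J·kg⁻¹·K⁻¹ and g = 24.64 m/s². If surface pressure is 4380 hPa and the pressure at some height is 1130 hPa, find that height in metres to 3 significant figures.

z ≈ 31400 m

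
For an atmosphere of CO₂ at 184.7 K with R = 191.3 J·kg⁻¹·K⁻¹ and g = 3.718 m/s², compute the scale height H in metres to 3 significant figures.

The scale height of an isothermal atmosphere is H = RT/g.
H = 191.3 × 184.7 / 3.718 = 35333/3.718 = 9503.2 m.

H ≈ 9500 m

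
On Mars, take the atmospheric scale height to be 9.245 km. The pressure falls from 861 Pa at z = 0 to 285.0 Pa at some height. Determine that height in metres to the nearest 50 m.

Invert the barometric formula: z = H ln(P₀/P).
P₀/P = 861/285.0 = 3.0211; ln(3.0211) = 1.1056.
z = 9245.0 × 1.1056 = 10221 m.

z ≈ 10200 m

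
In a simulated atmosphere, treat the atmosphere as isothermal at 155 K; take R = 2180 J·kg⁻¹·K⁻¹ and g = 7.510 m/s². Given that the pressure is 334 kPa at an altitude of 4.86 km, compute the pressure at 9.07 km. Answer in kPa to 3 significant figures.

P ≈ 304 kPa

Scale height: H = RT/g = 2180 × 155 / 7.510 = 44993 m.
Between two levels, P₂ = P₁ exp(−Δz/H) with Δz = z₂ − z₁.
Δz = 9070.0 − 4860.0 = 4210.0 m; Δz/H = 4210.0/44993 = 0.093570.
P₂ = 334 × exp(−0.093570) = 334 × 0.91067 = 304.16 kPa.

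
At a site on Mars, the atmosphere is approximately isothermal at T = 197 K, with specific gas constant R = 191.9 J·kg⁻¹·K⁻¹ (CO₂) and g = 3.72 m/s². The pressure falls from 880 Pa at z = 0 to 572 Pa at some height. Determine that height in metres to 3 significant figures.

z ≈ 4380 m

Scale height: H = RT/g = 191.9 × 197 / 3.72 = 10162 m.
Invert the barometric formula: z = H ln(P₀/P).
P₀/P = 880/572 = 1.5385; ln(1.5385) = 0.43081.
z = 10162 × 0.43081 = 4377.9 m.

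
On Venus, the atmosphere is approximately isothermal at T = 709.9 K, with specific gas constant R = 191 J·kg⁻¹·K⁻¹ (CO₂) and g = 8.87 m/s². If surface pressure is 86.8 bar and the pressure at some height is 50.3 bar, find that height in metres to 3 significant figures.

z ≈ 8340 m

Scale height: H = RT/g = 191 × 709.9 / 8.87 = 15286 m.
Invert the barometric formula: z = H ln(P₀/P).
P₀/P = 86.8/50.3 = 1.7256; ln(1.7256) = 0.54557.
z = 15286 × 0.54557 = 8339.6 m.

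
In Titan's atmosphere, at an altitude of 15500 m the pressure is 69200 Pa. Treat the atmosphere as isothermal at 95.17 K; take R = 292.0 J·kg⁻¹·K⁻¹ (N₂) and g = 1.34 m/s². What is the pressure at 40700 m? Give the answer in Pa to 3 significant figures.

P ≈ 20500 Pa

Scale height: H = RT/g = 292.0 × 95.17 / 1.34 = 20739 m.
Between two levels, P₂ = P₁ exp(−Δz/H) with Δz = z₂ − z₁.
Δz = 40700 − 15500 = 25200 m; Δz/H = 25200/20739 = 1.2151.
P₂ = 69200 × exp(−1.2151) = 69200 × 0.29668 = 20530 Pa.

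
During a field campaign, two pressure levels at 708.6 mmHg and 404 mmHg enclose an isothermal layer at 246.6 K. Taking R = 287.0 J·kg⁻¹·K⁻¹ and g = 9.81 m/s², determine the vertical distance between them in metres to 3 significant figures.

Δz ≈ 4050 m

Hypsometric equation: Δz = (R T̄/g) ln(P₁/P₂).
R T̄/g = 287.0 × 246.6 / 9.81 = 7214.5 m.
ln(708.6/404) = ln(1.7540) = 0.56190.
Δz = 7214.5 × 0.56190 = 4053.8 m.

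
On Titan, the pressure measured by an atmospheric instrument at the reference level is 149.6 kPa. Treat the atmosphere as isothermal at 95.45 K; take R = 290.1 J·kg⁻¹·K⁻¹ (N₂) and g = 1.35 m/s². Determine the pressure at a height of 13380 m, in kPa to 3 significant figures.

P ≈ 77.9 kPa

Scale height: H = RT/g = 290.1 × 95.45 / 1.35 = 20511 m.
Barometric formula: P = P₀ exp(−z/H).
z/H = 13380/20511 = 0.65233; exp(−0.65233) = 0.52083.
P = 149.6 × 0.52083 = 77.916 kPa.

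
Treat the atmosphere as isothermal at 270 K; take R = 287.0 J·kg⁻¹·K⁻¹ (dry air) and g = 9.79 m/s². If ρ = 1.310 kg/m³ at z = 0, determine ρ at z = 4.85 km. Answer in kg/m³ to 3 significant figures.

ρ ≈ 0.710 kg/m³

Scale height: H = RT/g = 287.0 × 270 / 9.79 = 7915.2 m.
In an isothermal atmosphere, density decays like pressure: ρ = ρ₀ exp(−z/H).
z/H = 4850.0/7915.2 = 0.61275; exp(−0.61275) = 0.54186.
ρ = 1.310 × 0.54186 = 0.70984 kg/m³.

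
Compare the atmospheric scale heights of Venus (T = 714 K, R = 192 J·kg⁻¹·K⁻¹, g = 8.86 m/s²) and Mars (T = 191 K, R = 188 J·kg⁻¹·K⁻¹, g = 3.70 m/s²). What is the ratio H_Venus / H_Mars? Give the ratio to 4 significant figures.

H = RT/g for each body.
H_Venus = 192 × 714 / 8.86 = 15473 m.
H_Mars = 188 × 191 / 3.70 = 9704.9 m.
H_Venus/H_Mars = 15473/9704.9 = 1.5943.

H_Venus/H_Mars ≈ 1.594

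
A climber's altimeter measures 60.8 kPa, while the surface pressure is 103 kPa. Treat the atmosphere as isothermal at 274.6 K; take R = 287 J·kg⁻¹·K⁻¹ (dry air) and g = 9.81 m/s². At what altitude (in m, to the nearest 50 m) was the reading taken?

Scale height: H = RT/g = 287 × 274.6 / 9.81 = 8033.7 m.
Invert the barometric formula: z = H ln(P₀/P).
P₀/P = 103/60.8 = 1.6941; ln(1.6941) = 0.52715.
z = 8033.7 × 0.52715 = 4235.0 m.

z ≈ 4250 m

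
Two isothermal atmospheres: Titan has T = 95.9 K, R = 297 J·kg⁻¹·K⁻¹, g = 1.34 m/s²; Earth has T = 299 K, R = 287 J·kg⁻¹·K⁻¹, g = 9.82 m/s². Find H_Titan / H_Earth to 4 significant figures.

H = RT/g for each body.
H_Titan = 297 × 95.9 / 1.34 = 21255 m.
H_Earth = 287 × 299 / 9.82 = 8738.6 m.
H_Titan/H_Earth = 21255/8738.6 = 2.4323.

H_Titan/H_Earth ≈ 2.432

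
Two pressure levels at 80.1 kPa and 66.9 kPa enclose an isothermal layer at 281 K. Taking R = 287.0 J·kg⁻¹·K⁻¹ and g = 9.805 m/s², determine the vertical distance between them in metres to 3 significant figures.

Δz ≈ 1480 m

Hypsometric equation: Δz = (R T̄/g) ln(P₁/P₂).
R T̄/g = 287.0 × 281 / 9.805 = 8225.1 m.
ln(80.1/66.9) = ln(1.1973) = 0.18007.
Δz = 8225.1 × 0.18007 = 1481.1 m.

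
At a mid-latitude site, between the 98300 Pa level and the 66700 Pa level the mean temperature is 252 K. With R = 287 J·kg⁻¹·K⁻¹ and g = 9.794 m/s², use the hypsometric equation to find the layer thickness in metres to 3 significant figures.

Δz ≈ 2860 m

Hypsometric equation: Δz = (R T̄/g) ln(P₁/P₂).
R T̄/g = 287 × 252 / 9.794 = 7384.5 m.
ln(98300/66700) = ln(1.4738) = 0.38784.
Δz = 7384.5 × 0.38784 = 2864.0 m.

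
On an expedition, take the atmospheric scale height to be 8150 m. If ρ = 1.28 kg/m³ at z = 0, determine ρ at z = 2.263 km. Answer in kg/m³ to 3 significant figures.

In an isothermal atmosphere, density decays like pressure: ρ = ρ₀ exp(−z/H).
z/H = 2263.0/8150.0 = 0.27767; exp(−0.27767) = 0.75755.
ρ = 1.28 × 0.75755 = 0.96966 kg/m³.

ρ ≈ 0.970 kg/m³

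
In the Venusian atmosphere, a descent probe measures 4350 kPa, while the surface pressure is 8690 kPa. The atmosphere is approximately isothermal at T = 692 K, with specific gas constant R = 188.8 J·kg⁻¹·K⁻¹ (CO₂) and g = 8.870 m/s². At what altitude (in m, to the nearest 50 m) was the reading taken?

Scale height: H = RT/g = 188.8 × 692 / 8.870 = 14729 m.
Invert the barometric formula: z = H ln(P₀/P).
P₀/P = 8690/4350 = 1.9977; ln(1.9977) = 0.69200.
z = 14729 × 0.69200 = 10192 m.

z ≈ 10200 m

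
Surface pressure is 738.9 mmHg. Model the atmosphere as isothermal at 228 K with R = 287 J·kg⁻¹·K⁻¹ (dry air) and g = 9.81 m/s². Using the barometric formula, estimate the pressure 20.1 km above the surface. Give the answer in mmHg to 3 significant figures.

P ≈ 36.3 mmHg

Scale height: H = RT/g = 287 × 228 / 9.81 = 6670.3 m.
Barometric formula: P = P₀ exp(−z/H).
z/H = 20100/6670.3 = 3.0134; exp(−3.0134) = 0.049124.
P = 738.9 × 0.049124 = 36.298 mmHg.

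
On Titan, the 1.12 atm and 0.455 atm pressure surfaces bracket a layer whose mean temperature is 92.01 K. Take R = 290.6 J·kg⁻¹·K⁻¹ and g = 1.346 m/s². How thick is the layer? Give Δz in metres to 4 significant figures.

Hypsometric equation: Δz = (R T̄/g) ln(P₁/P₂).
R T̄/g = 290.6 × 92.01 / 1.346 = 19865 m.
ln(1.12/0.455) = ln(2.4615) = 0.90077.
Δz = 19865 × 0.90077 = 17894 m.

Δz ≈ 17890 m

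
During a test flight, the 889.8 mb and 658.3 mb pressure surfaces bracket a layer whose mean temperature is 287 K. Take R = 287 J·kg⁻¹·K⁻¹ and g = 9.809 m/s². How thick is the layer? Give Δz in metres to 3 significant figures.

Δz ≈ 2530 m

Hypsometric equation: Δz = (R T̄/g) ln(P₁/P₂).
R T̄/g = 287 × 287 / 9.809 = 8397.3 m.
ln(889.8/658.3) = ln(1.3517) = 0.30136.
Δz = 8397.3 × 0.30136 = 2530.6 m.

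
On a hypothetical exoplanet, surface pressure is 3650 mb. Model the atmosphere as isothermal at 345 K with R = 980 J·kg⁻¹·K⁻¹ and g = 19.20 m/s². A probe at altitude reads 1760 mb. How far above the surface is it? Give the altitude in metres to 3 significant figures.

z ≈ 12800 m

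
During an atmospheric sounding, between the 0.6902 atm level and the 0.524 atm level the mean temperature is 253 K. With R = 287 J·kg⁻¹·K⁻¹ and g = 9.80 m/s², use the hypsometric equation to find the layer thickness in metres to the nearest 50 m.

Hypsometric equation: Δz = (R T̄/g) ln(P₁/P₂).
R T̄/g = 287 × 253 / 9.80 = 7409.3 m.
ln(0.6902/0.524) = ln(1.3172) = 0.27551.
Δz = 7409.3 × 0.27551 = 2041.3 m.

Δz ≈ 2050 m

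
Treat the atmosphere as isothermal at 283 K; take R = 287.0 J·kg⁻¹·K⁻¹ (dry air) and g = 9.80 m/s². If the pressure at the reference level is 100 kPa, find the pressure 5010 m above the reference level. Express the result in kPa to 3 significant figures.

Scale height: H = RT/g = 287.0 × 283 / 9.80 = 8287.9 m.
Barometric formula: P = P₀ exp(−z/H).
z/H = 5010.0/8287.9 = 0.60450; exp(−0.60450) = 0.54635.
P = 100 × 0.54635 = 54.635 kPa.

P ≈ 54.6 kPa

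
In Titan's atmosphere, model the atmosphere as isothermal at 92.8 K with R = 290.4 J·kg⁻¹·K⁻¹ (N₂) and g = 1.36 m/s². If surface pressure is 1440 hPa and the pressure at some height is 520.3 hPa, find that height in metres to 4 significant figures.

z ≈ 20170 m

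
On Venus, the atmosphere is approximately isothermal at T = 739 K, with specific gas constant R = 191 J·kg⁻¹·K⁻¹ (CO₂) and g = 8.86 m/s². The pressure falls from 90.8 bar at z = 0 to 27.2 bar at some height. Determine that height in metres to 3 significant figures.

Scale height: H = RT/g = 191 × 739 / 8.86 = 15931 m.
Invert the barometric formula: z = H ln(P₀/P).
P₀/P = 90.8/27.2 = 3.3382; ln(3.3382) = 1.2054.
z = 15931 × 1.2054 = 19203 m.

z ≈ 19200 m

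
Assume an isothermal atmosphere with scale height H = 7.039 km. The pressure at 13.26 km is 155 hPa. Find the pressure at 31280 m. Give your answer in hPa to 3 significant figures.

Between two levels, P₂ = P₁ exp(−Δz/H) with Δz = z₂ − z₁.
Δz = 31280 − 13260 = 18020 m; Δz/H = 18020/7039.0 = 2.5600.
P₂ = 155 × exp(−2.5600) = 155 × 0.077305 = 11.982 hPa.

P ≈ 12.0 hPa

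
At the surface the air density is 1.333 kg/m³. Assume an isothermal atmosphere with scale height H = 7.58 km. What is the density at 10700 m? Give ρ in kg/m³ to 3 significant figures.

In an isothermal atmosphere, density decays like pressure: ρ = ρ₀ exp(−z/H).
z/H = 10700/7580.0 = 1.4116; exp(−1.4116) = 0.24375.
ρ = 1.333 × 0.24375 = 0.32492 kg/m³.

ρ ≈ 0.325 kg/m³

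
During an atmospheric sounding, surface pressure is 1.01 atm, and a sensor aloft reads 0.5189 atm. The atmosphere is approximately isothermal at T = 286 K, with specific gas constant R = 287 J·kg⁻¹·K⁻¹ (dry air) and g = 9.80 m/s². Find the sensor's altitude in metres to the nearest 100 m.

z ≈ 5600 m

Scale height: H = RT/g = 287 × 286 / 9.80 = 8375.7 m.
Invert the barometric formula: z = H ln(P₀/P).
P₀/P = 1.01/0.5189 = 1.9464; ln(1.9464) = 0.66598.
z = 8375.7 × 0.66598 = 5578.0 m.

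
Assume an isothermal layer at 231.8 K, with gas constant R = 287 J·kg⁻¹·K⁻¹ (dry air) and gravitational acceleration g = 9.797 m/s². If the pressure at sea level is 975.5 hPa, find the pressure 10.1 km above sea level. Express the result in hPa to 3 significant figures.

P ≈ 220 hPa

Scale height: H = RT/g = 287 × 231.8 / 9.797 = 6790.5 m.
Barometric formula: P = P₀ exp(−z/H).
z/H = 10100/6790.5 = 1.4874; exp(−1.4874) = 0.22596.
P = 975.5 × 0.22596 = 220.42 hPa.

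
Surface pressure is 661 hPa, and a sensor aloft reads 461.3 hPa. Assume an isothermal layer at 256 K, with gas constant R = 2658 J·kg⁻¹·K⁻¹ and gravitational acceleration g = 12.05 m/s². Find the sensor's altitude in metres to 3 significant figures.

Scale height: H = RT/g = 2658 × 256 / 12.05 = 56469 m.
Invert the barometric formula: z = H ln(P₀/P).
P₀/P = 661/461.3 = 1.4329; ln(1.4329) = 0.35970.
z = 56469 × 0.35970 = 20312 m.

z ≈ 20300 m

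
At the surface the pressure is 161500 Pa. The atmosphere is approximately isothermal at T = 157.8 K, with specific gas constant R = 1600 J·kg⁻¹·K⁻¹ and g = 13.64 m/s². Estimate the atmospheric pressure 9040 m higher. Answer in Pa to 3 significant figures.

Scale height: H = RT/g = 1600 × 157.8 / 13.64 = 18510 m.
Barometric formula: P = P₀ exp(−z/H).
z/H = 9040.0/18510 = 0.48838; exp(−0.48838) = 0.61362.
P = 161500 × 0.61362 = 99100 Pa.

P ≈ 99100 Pa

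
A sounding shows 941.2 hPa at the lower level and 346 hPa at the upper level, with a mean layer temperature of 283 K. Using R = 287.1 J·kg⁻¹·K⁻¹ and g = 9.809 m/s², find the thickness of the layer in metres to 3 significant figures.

Hypsometric equation: Δz = (R T̄/g) ln(P₁/P₂).
R T̄/g = 287.1 × 283 / 9.809 = 8283.1 m.
ln(941.2/346) = ln(2.7202) = 1.0007.
Δz = 8283.1 × 1.0007 = 8288.9 m.

Δz ≈ 8290 m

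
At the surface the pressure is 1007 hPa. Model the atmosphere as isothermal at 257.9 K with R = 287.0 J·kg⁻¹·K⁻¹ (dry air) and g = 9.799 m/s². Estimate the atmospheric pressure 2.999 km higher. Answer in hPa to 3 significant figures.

P ≈ 677 hPa

Scale height: H = RT/g = 287.0 × 257.9 / 9.799 = 7553.6 m.
Barometric formula: P = P₀ exp(−z/H).
z/H = 2999.0/7553.6 = 0.39703; exp(−0.39703) = 0.67231.
P = 1007 × 0.67231 = 677.02 hPa.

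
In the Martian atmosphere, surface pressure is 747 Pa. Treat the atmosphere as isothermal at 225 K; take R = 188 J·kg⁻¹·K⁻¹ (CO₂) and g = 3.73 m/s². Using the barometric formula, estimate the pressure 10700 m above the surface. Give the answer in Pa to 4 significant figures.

Scale height: H = RT/g = 188 × 225 / 3.73 = 11340 m.
Barometric formula: P = P₀ exp(−z/H).
z/H = 10700/11340 = 0.94356; exp(−0.94356) = 0.38924.
P = 747 × 0.38924 = 290.76 Pa.

P ≈ 290.8 Pa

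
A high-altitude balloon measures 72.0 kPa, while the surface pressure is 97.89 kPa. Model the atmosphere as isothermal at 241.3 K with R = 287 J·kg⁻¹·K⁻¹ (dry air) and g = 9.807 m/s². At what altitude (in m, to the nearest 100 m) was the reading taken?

z ≈ 2200 m

Scale height: H = RT/g = 287 × 241.3 / 9.807 = 7061.6 m.
Invert the barometric formula: z = H ln(P₀/P).
P₀/P = 97.89/72.0 = 1.3596; ln(1.3596) = 0.30719.
z = 7061.6 × 0.30719 = 2169.3 m.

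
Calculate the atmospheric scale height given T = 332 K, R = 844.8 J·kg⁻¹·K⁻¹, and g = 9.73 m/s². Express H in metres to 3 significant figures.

H ≈ 28800 m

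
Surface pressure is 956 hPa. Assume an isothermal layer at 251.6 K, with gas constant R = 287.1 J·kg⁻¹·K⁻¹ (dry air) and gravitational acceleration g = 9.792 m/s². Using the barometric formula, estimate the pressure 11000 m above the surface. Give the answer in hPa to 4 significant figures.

P ≈ 215.2 hPa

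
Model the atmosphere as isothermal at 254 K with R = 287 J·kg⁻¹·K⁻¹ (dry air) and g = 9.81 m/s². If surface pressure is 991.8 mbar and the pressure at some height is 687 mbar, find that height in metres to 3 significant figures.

z ≈ 2730 m

Scale height: H = RT/g = 287 × 254 / 9.81 = 7431.0 m.
Invert the barometric formula: z = H ln(P₀/P).
P₀/P = 991.8/687 = 1.4437; ln(1.4437) = 0.36721.
z = 7431.0 × 0.36721 = 2728.7 m.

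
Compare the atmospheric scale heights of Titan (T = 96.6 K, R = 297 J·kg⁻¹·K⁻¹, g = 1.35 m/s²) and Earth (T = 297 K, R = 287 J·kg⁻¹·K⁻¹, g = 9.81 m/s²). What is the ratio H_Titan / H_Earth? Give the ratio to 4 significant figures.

H = RT/g for each body.
H_Titan = 297 × 96.6 / 1.35 = 21252 m.
H_Earth = 287 × 297 / 9.81 = 8689.0 m.
H_Titan/H_Earth = 21252/8689.0 = 2.4459.

H_Titan/H_Earth ≈ 2.446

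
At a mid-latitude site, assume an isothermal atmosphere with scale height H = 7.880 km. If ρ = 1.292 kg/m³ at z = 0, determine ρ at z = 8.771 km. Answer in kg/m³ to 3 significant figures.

In an isothermal atmosphere, density decays like pressure: ρ = ρ₀ exp(−z/H).
z/H = 8771.0/7880.0 = 1.1131; exp(−1.1131) = 0.32854.
ρ = 1.292 × 0.32854 = 0.42447 kg/m³.

ρ ≈ 0.424 kg/m³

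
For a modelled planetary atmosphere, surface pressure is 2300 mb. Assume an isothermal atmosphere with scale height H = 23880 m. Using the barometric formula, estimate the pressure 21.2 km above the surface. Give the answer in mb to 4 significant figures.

P ≈ 946.6 mb

Barometric formula: P = P₀ exp(−z/H).
z/H = 21200/23880 = 0.88777; exp(−0.88777) = 0.41157.
P = 2300 × 0.41157 = 946.61 mb.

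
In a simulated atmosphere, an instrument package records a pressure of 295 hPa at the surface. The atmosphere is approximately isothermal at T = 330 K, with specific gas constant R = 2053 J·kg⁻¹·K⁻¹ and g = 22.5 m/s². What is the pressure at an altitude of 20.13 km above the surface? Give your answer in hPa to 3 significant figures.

P ≈ 151 hPa

Scale height: H = RT/g = 2053 × 330 / 22.5 = 30111 m.
Barometric formula: P = P₀ exp(−z/H).
z/H = 20130/30111 = 0.66853; exp(−0.66853) = 0.51246.
P = 295 × 0.51246 = 151.18 hPa.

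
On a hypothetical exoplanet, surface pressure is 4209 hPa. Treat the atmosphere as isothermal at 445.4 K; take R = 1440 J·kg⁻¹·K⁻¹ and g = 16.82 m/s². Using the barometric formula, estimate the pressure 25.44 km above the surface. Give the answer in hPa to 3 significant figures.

Scale height: H = RT/g = 1440 × 445.4 / 16.82 = 38132 m.
Barometric formula: P = P₀ exp(−z/H).
z/H = 25440/38132 = 0.66716; exp(−0.66716) = 0.51316.
P = 4209 × 0.51316 = 2159.9 hPa.

P ≈ 2160 hPa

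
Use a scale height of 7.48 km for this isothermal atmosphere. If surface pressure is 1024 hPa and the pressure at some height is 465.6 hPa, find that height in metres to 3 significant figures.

Invert the barometric formula: z = H ln(P₀/P).
P₀/P = 1024/465.6 = 2.1993; ln(2.1993) = 0.78814.
z = 7480.0 × 0.78814 = 5895.3 m.

z ≈ 5900 m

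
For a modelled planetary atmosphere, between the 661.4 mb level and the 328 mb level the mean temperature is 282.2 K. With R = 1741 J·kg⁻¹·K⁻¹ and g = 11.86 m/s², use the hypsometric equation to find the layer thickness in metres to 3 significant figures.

Hypsometric equation: Δz = (R T̄/g) ln(P₁/P₂).
R T̄/g = 1741 × 282.2 / 11.86 = 41426 m.
ln(661.4/328) = ln(2.0165) = 0.70136.
Δz = 41426 × 0.70136 = 29055 m.

Δz ≈ 29100 m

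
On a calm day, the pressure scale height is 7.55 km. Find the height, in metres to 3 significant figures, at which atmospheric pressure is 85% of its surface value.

z ≈ 1230 m

Set P/P₀ = exp(−z/H) = 0.85, so z = −H ln(0.85).
−ln(0.85) = 0.16252; z = 7550.0 × 0.16252 = 1227.0 m.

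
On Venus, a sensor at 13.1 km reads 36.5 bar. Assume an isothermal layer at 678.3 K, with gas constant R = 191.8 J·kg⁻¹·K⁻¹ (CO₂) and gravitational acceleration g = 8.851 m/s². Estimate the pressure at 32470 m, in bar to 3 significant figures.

Scale height: H = RT/g = 191.8 × 678.3 / 8.851 = 14699 m.
Between two levels, P₂ = P₁ exp(−Δz/H) with Δz = z₂ − z₁.
Δz = 32470 − 13100 = 19370 m; Δz/H = 19370/14699 = 1.3178.
P₂ = 36.5 × exp(−1.3178) = 36.5 × 0.26772 = 9.7718 bar.

P ≈ 9.77 bar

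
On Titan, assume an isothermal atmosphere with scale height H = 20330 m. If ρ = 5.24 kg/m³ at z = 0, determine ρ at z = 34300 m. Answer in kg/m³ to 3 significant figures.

ρ ≈ 0.970 kg/m³

In an isothermal atmosphere, density decays like pressure: ρ = ρ₀ exp(−z/H).
z/H = 34300/20330 = 1.6872; exp(−1.6872) = 0.18504.
ρ = 5.24 × 0.18504 = 0.96961 kg/m³.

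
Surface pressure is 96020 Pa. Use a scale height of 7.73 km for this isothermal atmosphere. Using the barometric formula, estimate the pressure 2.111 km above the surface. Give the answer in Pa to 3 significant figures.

P ≈ 73100 Pa

Barometric formula: P = P₀ exp(−z/H).
z/H = 2111.0/7730.0 = 0.27309; exp(−0.27309) = 0.76102.
P = 96020 × 0.76102 = 73073 Pa.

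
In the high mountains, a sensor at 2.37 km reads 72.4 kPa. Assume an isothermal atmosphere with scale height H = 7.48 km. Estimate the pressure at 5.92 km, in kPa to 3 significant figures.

Between two levels, P₂ = P₁ exp(−Δz/H) with Δz = z₂ − z₁.
Δz = 5920.0 − 2370.0 = 3550.0 m; Δz/H = 3550.0/7480.0 = 0.47460.
P₂ = 72.4 × exp(−0.47460) = 72.4 × 0.62213 = 45.042 kPa.

P ≈ 45.0 kPa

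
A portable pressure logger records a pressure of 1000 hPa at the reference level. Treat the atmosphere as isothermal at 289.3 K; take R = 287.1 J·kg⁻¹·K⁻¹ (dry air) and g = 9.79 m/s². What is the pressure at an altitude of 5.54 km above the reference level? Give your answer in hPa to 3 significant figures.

Scale height: H = RT/g = 287.1 × 289.3 / 9.79 = 8484.0 m.
Barometric formula: P = P₀ exp(−z/H).
z/H = 5540.0/8484.0 = 0.65299; exp(−0.65299) = 0.52049.
P = 1000 × 0.52049 = 520.49 hPa.

P ≈ 520 hPa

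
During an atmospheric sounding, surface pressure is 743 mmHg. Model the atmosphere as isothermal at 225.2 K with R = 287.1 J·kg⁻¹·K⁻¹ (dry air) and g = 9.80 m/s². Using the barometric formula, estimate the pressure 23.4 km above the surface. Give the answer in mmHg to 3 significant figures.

Scale height: H = RT/g = 287.1 × 225.2 / 9.80 = 6597.4 m.
Barometric formula: P = P₀ exp(−z/H).
z/H = 23400/6597.4 = 3.5469; exp(−3.5469) = 0.028814.
P = 743 × 0.028814 = 21.409 mmHg.

P ≈ 21.4 mmHg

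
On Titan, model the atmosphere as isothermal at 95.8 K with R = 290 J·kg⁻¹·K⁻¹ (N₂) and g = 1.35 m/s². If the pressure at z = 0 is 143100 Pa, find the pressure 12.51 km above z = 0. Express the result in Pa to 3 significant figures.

Scale height: H = RT/g = 290 × 95.8 / 1.35 = 20579 m.
Barometric formula: P = P₀ exp(−z/H).
z/H = 12510/20579 = 0.60790; exp(−0.60790) = 0.54449.
P = 143100 × 0.54449 = 77917 Pa.

P ≈ 77900 Pa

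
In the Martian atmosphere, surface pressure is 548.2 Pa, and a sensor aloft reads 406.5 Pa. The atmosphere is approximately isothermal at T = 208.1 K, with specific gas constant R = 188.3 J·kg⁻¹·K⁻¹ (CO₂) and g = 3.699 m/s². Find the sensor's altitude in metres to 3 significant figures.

Scale height: H = RT/g = 188.3 × 208.1 / 3.699 = 10593 m.
Invert the barometric formula: z = H ln(P₀/P).
P₀/P = 548.2/406.5 = 1.3486; ln(1.3486) = 0.29907.
z = 10593 × 0.29907 = 3168.0 m.

z ≈ 3170 m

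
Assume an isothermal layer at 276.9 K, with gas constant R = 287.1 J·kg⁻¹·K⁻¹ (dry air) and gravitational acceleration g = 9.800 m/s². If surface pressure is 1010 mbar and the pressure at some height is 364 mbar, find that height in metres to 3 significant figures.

z ≈ 8280 m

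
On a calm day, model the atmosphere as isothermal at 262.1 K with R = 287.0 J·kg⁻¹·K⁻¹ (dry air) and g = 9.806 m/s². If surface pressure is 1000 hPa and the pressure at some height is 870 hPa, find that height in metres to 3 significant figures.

z ≈ 1070 m

Scale height: H = RT/g = 287.0 × 262.1 / 9.806 = 7671.1 m.
Invert the barometric formula: z = H ln(P₀/P).
P₀/P = 1000/870 = 1.1494; ln(1.1494) = 0.13924.
z = 7671.1 × 0.13924 = 1068.1 m.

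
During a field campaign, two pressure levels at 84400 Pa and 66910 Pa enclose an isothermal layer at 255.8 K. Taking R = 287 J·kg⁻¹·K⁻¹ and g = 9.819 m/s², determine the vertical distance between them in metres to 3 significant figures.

Hypsometric equation: Δz = (R T̄/g) ln(P₁/P₂).
R T̄/g = 287 × 255.8 / 9.819 = 7476.8 m.
ln(84400/66910) = ln(1.2614) = 0.23222.
Δz = 7476.8 × 0.23222 = 1736.3 m.

Δz ≈ 1740 m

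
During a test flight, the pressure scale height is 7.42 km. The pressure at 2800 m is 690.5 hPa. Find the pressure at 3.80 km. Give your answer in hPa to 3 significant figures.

Between two levels, P₂ = P₁ exp(−Δz/H) with Δz = z₂ − z₁.
Δz = 3800.0 − 2800.0 = 1000.0 m; Δz/H = 1000.0/7420.0 = 0.13477.
P₂ = 690.5 × exp(−0.13477) = 690.5 × 0.87392 = 603.44 hPa.

P ≈ 603 hPa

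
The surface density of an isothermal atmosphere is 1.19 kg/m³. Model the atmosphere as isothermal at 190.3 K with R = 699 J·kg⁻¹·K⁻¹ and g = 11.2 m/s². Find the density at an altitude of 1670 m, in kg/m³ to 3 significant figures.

ρ ≈ 1.03 kg/m³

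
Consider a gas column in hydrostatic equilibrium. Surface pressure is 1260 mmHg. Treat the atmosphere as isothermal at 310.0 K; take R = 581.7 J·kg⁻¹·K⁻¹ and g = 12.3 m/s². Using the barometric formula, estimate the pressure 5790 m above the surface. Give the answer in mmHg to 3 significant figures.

Scale height: H = RT/g = 581.7 × 310.0 / 12.3 = 14661 m.
Barometric formula: P = P₀ exp(−z/H).
z/H = 5790.0/14661 = 0.39493; exp(−0.39493) = 0.67373.
P = 1260 × 0.67373 = 848.90 mmHg.

P ≈ 849 mmHg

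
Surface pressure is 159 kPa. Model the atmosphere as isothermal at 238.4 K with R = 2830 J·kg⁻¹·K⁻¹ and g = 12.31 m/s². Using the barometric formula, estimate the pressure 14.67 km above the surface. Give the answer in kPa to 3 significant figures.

Scale height: H = RT/g = 2830 × 238.4 / 12.31 = 54807 m.
Barometric formula: P = P₀ exp(−z/H).
z/H = 14670/54807 = 0.26767; exp(−0.26767) = 0.76516.
P = 159 × 0.76516 = 121.66 kPa.

P ≈ 122 kPa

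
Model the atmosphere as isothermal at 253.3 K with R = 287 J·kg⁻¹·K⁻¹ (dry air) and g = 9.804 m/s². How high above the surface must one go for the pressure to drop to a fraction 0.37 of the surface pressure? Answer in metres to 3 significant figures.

z ≈ 7370 m

Scale height: H = RT/g = 287 × 253.3 / 9.804 = 7415.0 m.
Set P/P₀ = exp(−z/H) = 0.37, so z = −H ln(0.37).
−ln(0.37) = 0.99425; z = 7415.0 × 0.99425 = 7372.4 m.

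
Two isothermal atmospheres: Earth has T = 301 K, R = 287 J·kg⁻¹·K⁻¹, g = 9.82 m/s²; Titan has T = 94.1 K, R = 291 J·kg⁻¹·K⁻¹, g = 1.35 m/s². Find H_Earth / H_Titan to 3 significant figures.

H_Earth/H_Titan ≈ 0.434

H = RT/g for each body.
H_Earth = 287 × 301 / 9.82 = 8797.0 m.
H_Titan = 291 × 94.1 / 1.35 = 20284 m.
H_Earth/H_Titan = 8797.0/20284 = 0.43369.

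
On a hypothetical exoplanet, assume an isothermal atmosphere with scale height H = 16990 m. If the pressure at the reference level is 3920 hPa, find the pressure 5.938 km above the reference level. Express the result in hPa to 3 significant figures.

P ≈ 2760 hPa

Barometric formula: P = P₀ exp(−z/H).
z/H = 5938.0/16990 = 0.34950; exp(−0.34950) = 0.70504.
P = 3920 × 0.70504 = 2763.8 hPa.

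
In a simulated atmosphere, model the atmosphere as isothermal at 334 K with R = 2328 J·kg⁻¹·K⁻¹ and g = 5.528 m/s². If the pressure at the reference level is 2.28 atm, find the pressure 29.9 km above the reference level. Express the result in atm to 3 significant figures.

P ≈ 1.84 atm

Scale height: H = RT/g = 2328 × 334 / 5.528 = 140660 m.
Barometric formula: P = P₀ exp(−z/H).
z/H = 29900/140660 = 0.21257; exp(−0.21257) = 0.80850.
P = 2.28 × 0.80850 = 1.8434 atm.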